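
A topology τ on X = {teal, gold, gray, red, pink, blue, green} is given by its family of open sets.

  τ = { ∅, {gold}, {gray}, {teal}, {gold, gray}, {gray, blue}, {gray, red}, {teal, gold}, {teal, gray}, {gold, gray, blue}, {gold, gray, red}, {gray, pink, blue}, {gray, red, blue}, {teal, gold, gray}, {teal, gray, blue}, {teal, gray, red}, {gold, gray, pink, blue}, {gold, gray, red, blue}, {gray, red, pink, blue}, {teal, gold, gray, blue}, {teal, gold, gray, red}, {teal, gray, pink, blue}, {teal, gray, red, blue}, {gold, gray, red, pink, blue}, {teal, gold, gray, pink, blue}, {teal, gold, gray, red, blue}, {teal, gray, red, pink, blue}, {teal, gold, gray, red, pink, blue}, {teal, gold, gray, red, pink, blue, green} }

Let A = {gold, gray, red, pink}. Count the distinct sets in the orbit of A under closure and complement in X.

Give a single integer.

complement {teal, blue, green}; its interior {teal}; cl(A) = X∖{teal} = {gold, gray, red, pink, blue, green}
With k = closure, c = complement:
  1. A     = {gold, gray, red, pink}
  2. kA    = {gold, gray, red, pink, blue, green}
  3. cA    = {teal, blue, green}
  4. ckA   = {teal}
  5. kcA   = {teal, pink, blue, green}
  6. kckA  = {teal, green}
  7. ckcA  = {gold, gray, red}
  8. ckckA = {gold, gray, red, pink, blue}
k, c of each give nothing new

8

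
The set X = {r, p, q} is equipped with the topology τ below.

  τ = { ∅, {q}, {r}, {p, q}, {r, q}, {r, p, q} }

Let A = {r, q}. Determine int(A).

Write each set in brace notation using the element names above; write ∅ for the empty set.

open subsets of A: ∅, {q}, {r}, {r, q}; so int(A) = {r, q}

{r, q}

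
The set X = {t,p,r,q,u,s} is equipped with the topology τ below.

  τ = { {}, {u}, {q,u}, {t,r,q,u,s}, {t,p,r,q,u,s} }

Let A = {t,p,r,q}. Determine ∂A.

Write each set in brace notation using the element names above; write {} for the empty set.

open subsets of A: {}; so int(A) = {}
closure: X∖int(X∖A) = X∖{u} = {t,p,r,q,s}
∂A = {t,p,r,q,s} minus {} = {t,p,r,q,s}

{t,p,r,q,s}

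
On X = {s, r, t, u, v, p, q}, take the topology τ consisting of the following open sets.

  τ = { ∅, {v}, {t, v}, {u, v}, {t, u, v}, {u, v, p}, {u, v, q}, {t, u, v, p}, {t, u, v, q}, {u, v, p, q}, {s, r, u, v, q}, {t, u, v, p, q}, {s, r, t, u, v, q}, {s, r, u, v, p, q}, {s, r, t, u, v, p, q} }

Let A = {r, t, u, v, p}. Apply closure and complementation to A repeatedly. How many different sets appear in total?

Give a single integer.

6

closure: X∖int(X∖A) = X∖∅ = {s, r, t, u, v, p, q}
Let k=closure and c=complement:
  1. A     = {r, t, u, v, p}
  2. kA    = {s, r, t, u, v, p, q}
  3. cA    = {s, q}
  4. ckA   = ∅
  5. kcA   = {s, r, q}
  6. ckcA  = {t, u, v, p}
— saturated at 6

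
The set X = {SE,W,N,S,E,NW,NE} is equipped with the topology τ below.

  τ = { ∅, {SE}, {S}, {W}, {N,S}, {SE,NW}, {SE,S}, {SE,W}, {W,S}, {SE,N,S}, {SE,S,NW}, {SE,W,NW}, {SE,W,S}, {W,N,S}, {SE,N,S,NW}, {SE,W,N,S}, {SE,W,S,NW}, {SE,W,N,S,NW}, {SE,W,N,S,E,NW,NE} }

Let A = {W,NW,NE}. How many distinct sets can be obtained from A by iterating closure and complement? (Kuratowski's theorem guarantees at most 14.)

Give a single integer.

8

closure: X∖int(X∖A) = X∖{SE,N,S} = {W,E,NW,NE}
Let k=closure and c=complement:
  1. A     = {W,NW,NE}
  2. kA    = {W,E,NW,NE}
  3. cA    = {SE,N,S,E}
  4. ckA   = {SE,N,S}
  5. kcA   = {SE,N,S,E,NW,NE}
  6. ckcA  = {W}
  7. kckcA = {W,E,NE}
  8. ckckcA = {SE,N,S,NW}
— saturated at 8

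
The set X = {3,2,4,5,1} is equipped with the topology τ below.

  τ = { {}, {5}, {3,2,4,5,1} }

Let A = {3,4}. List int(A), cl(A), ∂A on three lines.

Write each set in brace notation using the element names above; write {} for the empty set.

int(A) = {}
cl(A)  = {3,2,4,1}
∂A     = {3,2,4,1}

open subsets of A: {}; so int(A) = {}
closure: X∖int(X∖A) = X∖{5} = {3,2,4,1}
∂A = {3,2,4,1} minus {} = {3,2,4,1}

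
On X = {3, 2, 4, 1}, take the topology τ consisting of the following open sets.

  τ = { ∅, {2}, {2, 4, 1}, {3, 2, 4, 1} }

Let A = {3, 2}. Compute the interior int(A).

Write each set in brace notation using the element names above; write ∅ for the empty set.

{2}

interior: largest open inside A is {2} (from ∅, {2})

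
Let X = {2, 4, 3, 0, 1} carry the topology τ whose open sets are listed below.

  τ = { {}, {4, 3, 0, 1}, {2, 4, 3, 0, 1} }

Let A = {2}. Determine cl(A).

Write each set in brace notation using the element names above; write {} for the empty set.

{2}

cl via duality: int({4, 3, 0, 1}) = {4, 3, 0, 1}, so X∖{4, 3, 0, 1} = {2}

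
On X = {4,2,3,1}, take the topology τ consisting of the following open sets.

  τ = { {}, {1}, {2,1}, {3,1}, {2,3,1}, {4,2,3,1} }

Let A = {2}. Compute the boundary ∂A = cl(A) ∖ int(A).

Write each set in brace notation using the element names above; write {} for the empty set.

opens ⊆ A: {}; union → int = {}
complement {4,3,1}; its interior {3,1}; cl(A) = X∖{3,1} = {4,2}
boundary = {4,2} ∖ {} = {4,2}

{4,2}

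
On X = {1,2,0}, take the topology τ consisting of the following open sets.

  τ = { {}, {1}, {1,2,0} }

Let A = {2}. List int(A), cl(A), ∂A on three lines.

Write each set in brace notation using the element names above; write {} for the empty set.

int(A) = {}
cl(A)  = {2,0}
∂A     = {2,0}

open subsets of A: {}; so int(A) = {}
closure: X∖int(X∖A) = X∖{1} = {2,0}
∂A = {2,0} minus {} = {2,0}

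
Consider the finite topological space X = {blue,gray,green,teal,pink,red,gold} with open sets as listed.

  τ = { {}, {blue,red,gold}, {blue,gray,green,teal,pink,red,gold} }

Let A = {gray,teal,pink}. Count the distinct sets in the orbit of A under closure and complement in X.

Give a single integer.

6

closure: X∖int(X∖A) = X∖{blue,red,gold} = {gray,green,teal,pink}
Let k=closure and c=complement:
  1. A     = {gray,teal,pink}
  2. kA    = {gray,green,teal,pink}
  3. cA    = {blue,green,red,gold}
  4. ckA   = {blue,red,gold}
  5. kcA   = {blue,gray,green,teal,pink,red,gold}
  6. ckcA  = {}
— saturated at 6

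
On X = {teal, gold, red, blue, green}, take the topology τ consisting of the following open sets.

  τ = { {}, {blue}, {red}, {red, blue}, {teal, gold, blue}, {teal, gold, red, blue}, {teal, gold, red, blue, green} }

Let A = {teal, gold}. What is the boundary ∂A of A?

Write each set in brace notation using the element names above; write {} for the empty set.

opens ⊆ A: {}; union → int = {}
complement {red, blue, green}; its interior {red, blue}; cl(A) = X∖{red, blue} = {teal, gold, green}
boundary = {teal, gold, green} ∖ {} = {teal, gold, green}

{teal, gold, green}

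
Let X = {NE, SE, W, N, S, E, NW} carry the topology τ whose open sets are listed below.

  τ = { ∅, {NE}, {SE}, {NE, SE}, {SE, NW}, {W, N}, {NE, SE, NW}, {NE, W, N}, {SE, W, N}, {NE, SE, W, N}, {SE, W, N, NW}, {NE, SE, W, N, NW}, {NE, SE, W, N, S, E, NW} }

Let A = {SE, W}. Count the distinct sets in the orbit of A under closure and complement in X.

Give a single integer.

cl via duality: int({NE, N, S, E, NW}) = {NE}, so X∖{NE} = {SE, W, N, S, E, NW}
Write k for closure, c for complement:
  1. A     = {SE, W}
  2. kA    = {SE, W, N, S, E, NW}
  3. cA    = {NE, N, S, E, NW}
  4. ckA   = {NE}
  5. kcA   = {NE, W, N, S, E, NW}
  6. kckA  = {NE, S, E}
  7. ckcA  = {SE}
  8. ckckA = {SE, W, N, NW}
  9. kckcA = {SE, S, E, NW}
  10. ckckcA = {NE, W, N}
  11. kckckcA = {NE, W, N, S, E}
  12. ckckckcA = {SE, NW}
applying k or c yields no new set

12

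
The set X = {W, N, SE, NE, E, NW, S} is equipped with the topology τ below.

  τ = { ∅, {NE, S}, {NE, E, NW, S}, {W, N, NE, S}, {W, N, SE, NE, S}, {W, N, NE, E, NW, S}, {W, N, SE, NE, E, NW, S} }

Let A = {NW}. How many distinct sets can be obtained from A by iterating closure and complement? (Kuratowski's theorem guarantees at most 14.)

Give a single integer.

complement {W, N, SE, NE, E, S}; its interior {W, N, SE, NE, S}; cl(A) = X∖{W, N, SE, NE, S} = {E, NW}
With k = closure, c = complement:
  1. A     = {NW}
  2. kA    = {E, NW}
  3. cA    = {W, N, SE, NE, E, S}
  4. ckA   = {W, N, SE, NE, S}
  5. kcA   = {W, N, SE, NE, E, NW, S}
  6. ckcA  = ∅
k, c of each give nothing new

6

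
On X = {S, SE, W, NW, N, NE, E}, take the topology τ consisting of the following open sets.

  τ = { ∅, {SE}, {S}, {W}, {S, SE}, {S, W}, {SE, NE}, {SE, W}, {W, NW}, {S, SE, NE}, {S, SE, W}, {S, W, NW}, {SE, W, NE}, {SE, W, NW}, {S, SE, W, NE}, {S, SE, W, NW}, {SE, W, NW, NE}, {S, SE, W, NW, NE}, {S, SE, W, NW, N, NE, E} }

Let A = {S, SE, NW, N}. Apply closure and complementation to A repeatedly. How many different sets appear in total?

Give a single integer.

10

cl via duality: int({W, NE, E}) = {W}, so X∖{W} = {S, SE, NW, N, NE, E}
Write k for closure, c for complement:
  1. A     = {S, SE, NW, N}
  2. kA    = {S, SE, NW, N, NE, E}
  3. cA    = {W, NE, E}
  4. ckA   = {W}
  5. kcA   = {W, NW, N, NE, E}
  6. kckA  = {W, NW, N, E}
  7. ckcA  = {S, SE}
  8. ckckA = {S, SE, NE}
  9. kckcA = {S, SE, N, NE, E}
  10. ckckcA = {W, NW}
applying k or c yields no new set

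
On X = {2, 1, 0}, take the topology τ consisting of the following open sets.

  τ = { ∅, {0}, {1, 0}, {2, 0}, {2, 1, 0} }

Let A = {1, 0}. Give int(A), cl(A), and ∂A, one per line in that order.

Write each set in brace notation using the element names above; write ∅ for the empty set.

int(A) = {1, 0}
cl(A)  = {2, 1, 0}
∂A     = {2}

U open, U⊆A: ∅, {0}, {1, 0}. int(A) = ⋃ = {1, 0}
X∖A={2}, int(X∖A)=∅, hence cl(A)={2, 1, 0}
∂A: remove int from cl → {2}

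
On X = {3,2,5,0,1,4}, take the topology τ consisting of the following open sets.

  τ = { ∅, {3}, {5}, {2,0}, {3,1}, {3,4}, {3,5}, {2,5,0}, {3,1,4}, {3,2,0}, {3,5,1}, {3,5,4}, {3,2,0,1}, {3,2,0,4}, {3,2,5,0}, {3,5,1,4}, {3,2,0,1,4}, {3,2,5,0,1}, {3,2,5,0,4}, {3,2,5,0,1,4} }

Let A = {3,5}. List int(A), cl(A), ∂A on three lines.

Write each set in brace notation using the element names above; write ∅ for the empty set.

interior: largest open inside A is {3,5} (from ∅, {5}, {3}, {3,5})
cl via duality: int({2,0,1,4}) = {2,0}, so X∖{2,0} = {3,5,1,4}
cl∖int = {1,4}

int(A) = {3,5}
cl(A)  = {3,5,1,4}
∂A     = {1,4}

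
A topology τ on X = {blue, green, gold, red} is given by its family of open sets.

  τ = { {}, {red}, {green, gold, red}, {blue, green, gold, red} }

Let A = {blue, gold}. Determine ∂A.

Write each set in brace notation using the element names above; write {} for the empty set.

{blue, green, gold}

interior: largest open inside A is {} (from {})
cl via duality: int({green, red}) = {red}, so X∖{red} = {blue, green, gold}
cl∖int = {blue, green, gold}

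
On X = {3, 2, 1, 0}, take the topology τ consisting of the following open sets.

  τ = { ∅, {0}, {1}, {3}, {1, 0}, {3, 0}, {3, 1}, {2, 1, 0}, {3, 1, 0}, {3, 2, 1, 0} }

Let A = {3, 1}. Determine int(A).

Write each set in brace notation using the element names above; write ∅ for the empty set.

opens ⊆ A: ∅, {3}, {1}, {3, 1}; union → int = {3, 1}

{3, 1}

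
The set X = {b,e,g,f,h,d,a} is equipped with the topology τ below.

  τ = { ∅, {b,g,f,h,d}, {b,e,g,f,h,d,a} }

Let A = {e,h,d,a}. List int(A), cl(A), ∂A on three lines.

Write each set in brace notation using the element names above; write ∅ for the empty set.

int(A) = ∅
cl(A)  = {b,e,g,f,h,d,a}
∂A     = {b,e,g,f,h,d,a}

U open, U⊆A: ∅. int(A) = ⋃ = ∅
X∖A={b,g,f}, int(X∖A)=∅, hence cl(A)={b,e,g,f,h,d,a}
∂A: remove int from cl → {b,e,g,f,h,d,a}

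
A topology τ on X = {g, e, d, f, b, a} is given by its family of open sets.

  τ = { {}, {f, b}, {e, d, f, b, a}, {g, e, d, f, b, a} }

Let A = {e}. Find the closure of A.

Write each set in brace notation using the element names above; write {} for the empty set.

cl via duality: int({g, d, f, b, a}) = {f, b}, so X∖{f, b} = {g, e, d, a}

{g, e, d, a}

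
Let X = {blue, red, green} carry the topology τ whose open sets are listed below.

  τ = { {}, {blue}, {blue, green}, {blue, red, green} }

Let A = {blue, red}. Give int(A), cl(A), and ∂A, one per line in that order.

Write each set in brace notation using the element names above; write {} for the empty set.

int(A) = {blue}
cl(A)  = {blue, red, green}
∂A     = {red, green}

U open, U⊆A: {}, {blue}. int(A) = ⋃ = {blue}
X∖A={green}, int(X∖A)={}, hence cl(A)={blue, red, green}
∂A: remove int from cl → {red, green}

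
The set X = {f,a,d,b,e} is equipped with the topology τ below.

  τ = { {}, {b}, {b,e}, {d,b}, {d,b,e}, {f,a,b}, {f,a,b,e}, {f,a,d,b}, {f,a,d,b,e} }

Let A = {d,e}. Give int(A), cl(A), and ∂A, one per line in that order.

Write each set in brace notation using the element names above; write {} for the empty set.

open subsets of A: {}; so int(A) = {}
closure: X∖int(X∖A) = X∖{f,a,b} = {d,e}
∂A = {d,e} minus {} = {d,e}

int(A) = {}
cl(A)  = {d,e}
∂A     = {d,e}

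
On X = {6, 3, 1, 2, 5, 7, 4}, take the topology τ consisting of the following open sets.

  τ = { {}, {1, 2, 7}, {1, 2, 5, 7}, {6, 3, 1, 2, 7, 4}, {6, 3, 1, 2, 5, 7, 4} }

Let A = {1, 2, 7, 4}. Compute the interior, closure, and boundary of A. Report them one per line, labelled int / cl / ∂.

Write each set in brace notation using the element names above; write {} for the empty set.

int(A) = {1, 2, 7}
cl(A)  = {6, 3, 1, 2, 5, 7, 4}
∂A     = {6, 3, 5, 4}

U open, U⊆A: {}, {1, 2, 7}. int(A) = ⋃ = {1, 2, 7}
X∖A={6, 3, 5}, int(X∖A)={}, hence cl(A)={6, 3, 1, 2, 5, 7, 4}
∂A: remove int from cl → {6, 3, 5, 4}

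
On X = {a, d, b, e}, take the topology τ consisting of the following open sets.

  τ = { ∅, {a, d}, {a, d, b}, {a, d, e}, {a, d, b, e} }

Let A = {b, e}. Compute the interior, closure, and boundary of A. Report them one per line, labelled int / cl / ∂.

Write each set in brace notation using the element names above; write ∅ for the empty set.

int(A) = ∅
cl(A)  = {b, e}
∂A     = {b, e}

interior: largest open inside A is ∅ (from ∅)
cl via duality: int({a, d}) = {a, d}, so X∖{a, d} = {b, e}
cl∖int = {b, e}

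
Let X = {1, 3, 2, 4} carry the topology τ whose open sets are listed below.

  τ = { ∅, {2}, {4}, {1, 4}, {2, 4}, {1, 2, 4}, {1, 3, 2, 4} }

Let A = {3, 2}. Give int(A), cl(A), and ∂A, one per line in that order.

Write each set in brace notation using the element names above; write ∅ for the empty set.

open subsets of A: ∅, {2}; so int(A) = {2}
closure: X∖int(X∖A) = X∖{1, 4} = {3, 2}
∂A = {3, 2} minus {2} = {3}

int(A) = {2}
cl(A)  = {3, 2}
∂A     = {3}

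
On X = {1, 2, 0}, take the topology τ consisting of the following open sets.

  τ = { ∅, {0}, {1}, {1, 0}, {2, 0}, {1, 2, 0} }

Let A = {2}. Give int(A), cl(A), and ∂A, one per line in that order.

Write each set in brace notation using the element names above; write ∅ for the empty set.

open subsets of A: ∅; so int(A) = ∅
closure: X∖int(X∖A) = X∖{1, 0} = {2}
∂A = {2} minus ∅ = {2}

int(A) = ∅
cl(A)  = {2}
∂A     = {2}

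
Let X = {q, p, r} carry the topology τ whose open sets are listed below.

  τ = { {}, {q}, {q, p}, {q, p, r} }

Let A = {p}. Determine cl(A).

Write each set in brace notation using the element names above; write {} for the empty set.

closure: X∖int(X∖A) = X∖{q} = {p, r}

{p, r}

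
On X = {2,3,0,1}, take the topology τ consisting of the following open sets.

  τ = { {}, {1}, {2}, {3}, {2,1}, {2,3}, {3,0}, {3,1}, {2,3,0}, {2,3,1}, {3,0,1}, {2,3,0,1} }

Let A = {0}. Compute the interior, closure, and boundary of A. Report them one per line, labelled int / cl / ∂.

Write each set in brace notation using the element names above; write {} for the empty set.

U open, U⊆A: {}. int(A) = ⋃ = {}
X∖A={2,3,1}, int(X∖A)={2,3,1}, hence cl(A)={0}
∂A: remove int from cl → {0}

int(A) = {}
cl(A)  = {0}
∂A     = {0}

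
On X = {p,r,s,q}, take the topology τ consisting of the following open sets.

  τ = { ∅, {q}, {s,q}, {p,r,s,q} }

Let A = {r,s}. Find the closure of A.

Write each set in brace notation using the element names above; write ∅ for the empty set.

cl via duality: int({p,q}) = {q}, so X∖{q} = {p,r,s}

{p,r,s}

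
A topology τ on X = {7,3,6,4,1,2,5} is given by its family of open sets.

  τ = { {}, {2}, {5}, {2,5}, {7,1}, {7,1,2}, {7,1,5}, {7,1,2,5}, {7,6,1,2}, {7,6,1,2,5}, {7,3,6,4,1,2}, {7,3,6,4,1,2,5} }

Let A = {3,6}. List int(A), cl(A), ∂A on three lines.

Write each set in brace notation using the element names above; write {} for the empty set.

int(A) = {}
cl(A)  = {3,6,4}
∂A     = {3,6,4}

U open, U⊆A: {}. int(A) = ⋃ = {}
X∖A={7,4,1,2,5}, int(X∖A)={7,1,2,5}, hence cl(A)={3,6,4}
∂A: remove int from cl → {3,6,4}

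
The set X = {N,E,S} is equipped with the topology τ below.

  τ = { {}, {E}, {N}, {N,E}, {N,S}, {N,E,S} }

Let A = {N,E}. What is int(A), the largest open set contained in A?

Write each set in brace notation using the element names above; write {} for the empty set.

opens ⊆ A: {}, {E}, {N}, {N,E}; union → int = {N,E}

{N,E}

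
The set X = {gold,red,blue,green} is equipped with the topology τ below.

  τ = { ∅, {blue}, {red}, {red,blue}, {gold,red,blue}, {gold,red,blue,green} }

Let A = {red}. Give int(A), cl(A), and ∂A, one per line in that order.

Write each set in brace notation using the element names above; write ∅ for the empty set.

open subsets of A: ∅, {red}; so int(A) = {red}
closure: X∖int(X∖A) = X∖{blue} = {gold,red,green}
∂A = {gold,red,green} minus {red} = {gold,green}

int(A) = {red}
cl(A)  = {gold,red,green}
∂A     = {gold,green}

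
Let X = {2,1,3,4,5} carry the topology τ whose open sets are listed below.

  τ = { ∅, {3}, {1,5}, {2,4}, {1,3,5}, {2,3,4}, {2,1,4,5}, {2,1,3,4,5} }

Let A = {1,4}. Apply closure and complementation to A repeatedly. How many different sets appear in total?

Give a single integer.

6

closure: X∖int(X∖A) = X∖{3} = {2,1,4,5}
Let k=closure and c=complement:
  1. A     = {1,4}
  2. kA    = {2,1,4,5}
  3. cA    = {2,3,5}
  4. ckA   = {3}
  5. kcA   = {2,1,3,4,5}
  6. ckcA  = ∅
— saturated at 6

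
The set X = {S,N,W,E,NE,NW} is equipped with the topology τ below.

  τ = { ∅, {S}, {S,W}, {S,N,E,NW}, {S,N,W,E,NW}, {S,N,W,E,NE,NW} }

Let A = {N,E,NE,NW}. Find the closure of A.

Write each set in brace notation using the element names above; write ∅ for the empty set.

cl via duality: int({S,W}) = {S,W}, so X∖{S,W} = {N,E,NE,NW}

{N,E,NE,NW}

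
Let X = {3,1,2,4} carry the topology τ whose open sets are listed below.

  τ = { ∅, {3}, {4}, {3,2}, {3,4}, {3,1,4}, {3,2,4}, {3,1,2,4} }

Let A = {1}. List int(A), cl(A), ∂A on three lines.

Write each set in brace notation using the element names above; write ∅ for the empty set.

open subsets of A: ∅; so int(A) = ∅
closure: X∖int(X∖A) = X∖{3,2,4} = {1}
∂A = {1} minus ∅ = {1}

int(A) = ∅
cl(A)  = {1}
∂A     = {1}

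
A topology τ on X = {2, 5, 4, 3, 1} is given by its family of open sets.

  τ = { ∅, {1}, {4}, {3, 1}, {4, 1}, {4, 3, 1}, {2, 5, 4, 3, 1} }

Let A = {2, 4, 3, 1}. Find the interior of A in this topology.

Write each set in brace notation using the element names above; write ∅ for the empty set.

{4, 3, 1}

U open, U⊆A: ∅, {4}, {1}, {4, 1}, {3, 1}, {4, 3, 1}. int(A) = ⋃ = {4, 3, 1}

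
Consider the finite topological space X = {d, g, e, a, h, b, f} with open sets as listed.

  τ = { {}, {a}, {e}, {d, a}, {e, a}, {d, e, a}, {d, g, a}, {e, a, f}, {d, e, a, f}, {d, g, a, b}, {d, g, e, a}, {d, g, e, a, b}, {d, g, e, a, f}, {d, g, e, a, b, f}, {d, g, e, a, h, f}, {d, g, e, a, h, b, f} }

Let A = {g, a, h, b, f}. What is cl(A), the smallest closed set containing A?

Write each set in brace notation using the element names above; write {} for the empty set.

complement {d, e}; its interior {e}; cl(A) = X∖{e} = {d, g, a, h, b, f}

{d, g, a, h, b, f}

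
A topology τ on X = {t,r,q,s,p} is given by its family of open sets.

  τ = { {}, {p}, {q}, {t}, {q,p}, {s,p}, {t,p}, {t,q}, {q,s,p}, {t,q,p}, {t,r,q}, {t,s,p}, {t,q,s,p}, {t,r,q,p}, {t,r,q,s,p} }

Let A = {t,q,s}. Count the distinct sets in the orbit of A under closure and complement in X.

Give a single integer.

8

X∖A={r,p}, int(X∖A)={p}, hence cl(A)={t,r,q,s}
Orbit (k=closure, c=complement):
  1. A     = {t,q,s}
  2. kA    = {t,r,q,s}
  3. cA    = {r,p}
  4. ckA   = {p}
  5. kcA   = {r,s,p}
  6. kckA  = {s,p}
  7. ckcA  = {t,q}
  8. ckckA = {t,r,q}
(closed under both — stop)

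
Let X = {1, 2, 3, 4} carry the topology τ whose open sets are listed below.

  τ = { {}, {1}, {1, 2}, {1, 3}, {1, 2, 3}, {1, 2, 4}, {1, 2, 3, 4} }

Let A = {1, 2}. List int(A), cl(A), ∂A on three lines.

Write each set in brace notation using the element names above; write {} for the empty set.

int(A) = {1, 2}
cl(A)  = {1, 2, 3, 4}
∂A     = {3, 4}

opens ⊆ A: {}, {1}, {1, 2}; union → int = {1, 2}
complement {3, 4}; its interior {}; cl(A) = X∖{} = {1, 2, 3, 4}
boundary = {1, 2, 3, 4} ∖ {1, 2} = {3, 4}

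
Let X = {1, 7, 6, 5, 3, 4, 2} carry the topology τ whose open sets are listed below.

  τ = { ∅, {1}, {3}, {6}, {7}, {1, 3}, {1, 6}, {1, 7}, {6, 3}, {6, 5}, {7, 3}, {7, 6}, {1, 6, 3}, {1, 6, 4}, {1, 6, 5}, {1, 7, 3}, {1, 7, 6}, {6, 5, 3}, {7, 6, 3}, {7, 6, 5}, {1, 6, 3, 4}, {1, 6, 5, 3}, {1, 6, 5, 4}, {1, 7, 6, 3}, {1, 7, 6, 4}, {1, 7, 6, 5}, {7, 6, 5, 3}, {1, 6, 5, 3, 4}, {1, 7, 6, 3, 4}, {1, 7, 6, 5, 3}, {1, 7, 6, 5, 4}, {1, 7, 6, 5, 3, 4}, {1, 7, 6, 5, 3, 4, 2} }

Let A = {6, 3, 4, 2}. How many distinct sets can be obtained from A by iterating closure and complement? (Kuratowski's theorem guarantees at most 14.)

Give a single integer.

cl via duality: int({1, 7, 5}) = {1, 7}, so X∖{1, 7} = {6, 5, 3, 4, 2}
Write k for closure, c for complement:
  1. A     = {6, 3, 4, 2}
  2. kA    = {6, 5, 3, 4, 2}
  3. cA    = {1, 7, 5}
  4. ckA   = {1, 7}
  5. kcA   = {1, 7, 5, 4, 2}
  6. kckA  = {1, 7, 4, 2}
  7. ckcA  = {6, 3}
  8. ckckA = {6, 5, 3}
applying k or c yields no new set

8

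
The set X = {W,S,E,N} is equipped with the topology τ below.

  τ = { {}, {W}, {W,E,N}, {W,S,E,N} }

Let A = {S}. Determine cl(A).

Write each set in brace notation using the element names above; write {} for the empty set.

complement {W,E,N}; its interior {W,E,N}; cl(A) = X∖{W,E,N} = {S}

{S}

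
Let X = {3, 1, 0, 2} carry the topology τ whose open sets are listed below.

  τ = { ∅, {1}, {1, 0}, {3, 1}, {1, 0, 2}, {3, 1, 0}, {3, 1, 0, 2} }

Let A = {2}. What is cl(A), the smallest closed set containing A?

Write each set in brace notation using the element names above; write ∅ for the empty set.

{2}

closure: X∖int(X∖A) = X∖{3, 1, 0} = {2}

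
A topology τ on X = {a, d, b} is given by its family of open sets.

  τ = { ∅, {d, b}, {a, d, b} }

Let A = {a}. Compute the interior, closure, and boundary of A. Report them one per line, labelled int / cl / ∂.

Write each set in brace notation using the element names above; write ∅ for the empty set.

open subsets of A: ∅; so int(A) = ∅
closure: X∖int(X∖A) = X∖{d, b} = {a}
∂A = {a} minus ∅ = {a}

int(A) = ∅
cl(A)  = {a}
∂A     = {a}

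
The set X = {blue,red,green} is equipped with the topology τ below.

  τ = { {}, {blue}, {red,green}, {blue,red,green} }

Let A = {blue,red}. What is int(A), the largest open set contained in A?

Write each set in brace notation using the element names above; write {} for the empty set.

open subsets of A: {}, {blue}; so int(A) = {blue}

{blue}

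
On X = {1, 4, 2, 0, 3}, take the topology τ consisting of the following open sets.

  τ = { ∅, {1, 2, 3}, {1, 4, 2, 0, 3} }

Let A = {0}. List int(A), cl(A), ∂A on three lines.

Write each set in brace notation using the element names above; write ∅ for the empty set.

int(A) = ∅
cl(A)  = {4, 0}
∂A     = {4, 0}

U open, U⊆A: ∅. int(A) = ⋃ = ∅
X∖A={1, 4, 2, 3}, int(X∖A)={1, 2, 3}, hence cl(A)={4, 0}
∂A: remove int from cl → {4, 0}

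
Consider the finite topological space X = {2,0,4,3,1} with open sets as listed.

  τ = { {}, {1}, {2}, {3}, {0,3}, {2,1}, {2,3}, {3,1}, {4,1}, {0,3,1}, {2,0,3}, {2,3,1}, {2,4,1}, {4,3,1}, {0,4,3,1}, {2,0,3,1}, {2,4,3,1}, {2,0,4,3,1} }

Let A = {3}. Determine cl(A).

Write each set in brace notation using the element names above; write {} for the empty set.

{0,3}

cl via duality: int({2,0,4,1}) = {2,4,1}, so X∖{2,4,1} = {0,3}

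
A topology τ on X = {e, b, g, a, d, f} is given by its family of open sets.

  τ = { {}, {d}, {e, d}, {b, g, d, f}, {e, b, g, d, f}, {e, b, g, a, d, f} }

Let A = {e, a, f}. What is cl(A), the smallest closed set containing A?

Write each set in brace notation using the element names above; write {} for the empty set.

cl via duality: int({b, g, d}) = {d}, so X∖{d} = {e, b, g, a, f}

{e, b, g, a, f}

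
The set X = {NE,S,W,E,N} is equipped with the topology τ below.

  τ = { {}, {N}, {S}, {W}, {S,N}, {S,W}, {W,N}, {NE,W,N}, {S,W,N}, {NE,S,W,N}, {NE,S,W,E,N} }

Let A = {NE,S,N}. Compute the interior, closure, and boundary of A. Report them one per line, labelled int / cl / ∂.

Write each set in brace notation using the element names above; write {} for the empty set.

interior: largest open inside A is {S,N} (from {}, {S}, {N}, {S,N})
cl via duality: int({W,E}) = {W}, so X∖{W} = {NE,S,E,N}
cl∖int = {NE,E}

int(A) = {S,N}
cl(A)  = {NE,S,E,N}
∂A     = {NE,E}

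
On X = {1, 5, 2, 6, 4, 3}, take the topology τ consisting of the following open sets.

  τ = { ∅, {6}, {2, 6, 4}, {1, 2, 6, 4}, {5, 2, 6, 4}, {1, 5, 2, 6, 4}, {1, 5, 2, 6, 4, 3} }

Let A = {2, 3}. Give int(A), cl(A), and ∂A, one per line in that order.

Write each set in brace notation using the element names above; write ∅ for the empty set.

int(A) = ∅
cl(A)  = {1, 5, 2, 4, 3}
∂A     = {1, 5, 2, 4, 3}

interior: largest open inside A is ∅ (from ∅)
cl via duality: int({1, 5, 6, 4}) = {6}, so X∖{6} = {1, 5, 2, 4, 3}
cl∖int = {1, 5, 2, 4, 3}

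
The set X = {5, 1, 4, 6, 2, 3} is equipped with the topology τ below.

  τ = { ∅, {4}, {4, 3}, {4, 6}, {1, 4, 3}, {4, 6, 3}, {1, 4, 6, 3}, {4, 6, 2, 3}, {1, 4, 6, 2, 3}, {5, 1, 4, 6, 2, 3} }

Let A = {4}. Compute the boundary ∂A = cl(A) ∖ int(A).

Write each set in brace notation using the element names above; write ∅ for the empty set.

{5, 1, 6, 2, 3}

opens ⊆ A: ∅, {4}; union → int = {4}
complement {5, 1, 6, 2, 3}; its interior ∅; cl(A) = X∖∅ = {5, 1, 4, 6, 2, 3}
boundary = {5, 1, 4, 6, 2, 3} ∖ {4} = {5, 1, 6, 2, 3}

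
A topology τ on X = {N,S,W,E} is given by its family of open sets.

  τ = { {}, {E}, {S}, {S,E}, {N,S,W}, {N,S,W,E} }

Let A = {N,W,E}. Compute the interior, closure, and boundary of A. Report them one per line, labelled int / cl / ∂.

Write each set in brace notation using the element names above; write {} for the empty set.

U open, U⊆A: {}, {E}. int(A) = ⋃ = {E}
X∖A={S}, int(X∖A)={S}, hence cl(A)={N,W,E}
∂A: remove int from cl → {N,W}

int(A) = {E}
cl(A)  = {N,W,E}
∂A     = {N,W}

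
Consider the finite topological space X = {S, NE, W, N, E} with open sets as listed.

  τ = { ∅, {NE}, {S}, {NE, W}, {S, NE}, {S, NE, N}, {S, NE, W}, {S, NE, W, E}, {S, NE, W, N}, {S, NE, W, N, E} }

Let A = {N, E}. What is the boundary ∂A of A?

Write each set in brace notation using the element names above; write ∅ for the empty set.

opens ⊆ A: ∅; union → int = ∅
complement {S, NE, W}; its interior {S, NE, W}; cl(A) = X∖{S, NE, W} = {N, E}
boundary = {N, E} ∖ ∅ = {N, E}

{N, E}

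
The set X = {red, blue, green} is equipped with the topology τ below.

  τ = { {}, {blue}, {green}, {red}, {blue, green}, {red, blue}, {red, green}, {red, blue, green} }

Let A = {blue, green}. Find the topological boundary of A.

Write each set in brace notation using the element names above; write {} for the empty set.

open subsets of A: {}, {green}, {blue}, {blue, green}; so int(A) = {blue, green}
closure: X∖int(X∖A) = X∖{red} = {blue, green}
∂A = {blue, green} minus {blue, green} = {}

{}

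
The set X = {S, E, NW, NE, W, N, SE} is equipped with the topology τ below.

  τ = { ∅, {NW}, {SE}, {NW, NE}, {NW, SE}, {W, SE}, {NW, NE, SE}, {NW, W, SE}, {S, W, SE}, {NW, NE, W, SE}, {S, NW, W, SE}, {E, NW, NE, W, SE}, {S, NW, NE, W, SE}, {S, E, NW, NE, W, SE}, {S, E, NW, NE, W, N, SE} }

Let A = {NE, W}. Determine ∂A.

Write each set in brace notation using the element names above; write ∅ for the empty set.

{S, E, NE, W, N}

open subsets of A: ∅; so int(A) = ∅
closure: X∖int(X∖A) = X∖{NW, SE} = {S, E, NE, W, N}
∂A = {S, E, NE, W, N} minus ∅ = {S, E, NE, W, N}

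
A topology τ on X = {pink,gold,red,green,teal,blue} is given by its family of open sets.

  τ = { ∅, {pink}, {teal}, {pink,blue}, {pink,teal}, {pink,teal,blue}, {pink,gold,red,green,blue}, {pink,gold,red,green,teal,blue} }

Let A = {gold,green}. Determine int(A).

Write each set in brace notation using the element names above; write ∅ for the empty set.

U open, U⊆A: ∅. int(A) = ⋃ = ∅

∅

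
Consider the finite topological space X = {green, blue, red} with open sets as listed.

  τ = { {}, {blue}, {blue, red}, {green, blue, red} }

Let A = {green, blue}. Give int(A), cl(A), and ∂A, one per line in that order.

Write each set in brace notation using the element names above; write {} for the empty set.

open subsets of A: {}, {blue}; so int(A) = {blue}
closure: X∖int(X∖A) = X∖{} = {green, blue, red}
∂A = {green, blue, red} minus {blue} = {green, red}

int(A) = {blue}
cl(A)  = {green, blue, red}
∂A     = {green, red}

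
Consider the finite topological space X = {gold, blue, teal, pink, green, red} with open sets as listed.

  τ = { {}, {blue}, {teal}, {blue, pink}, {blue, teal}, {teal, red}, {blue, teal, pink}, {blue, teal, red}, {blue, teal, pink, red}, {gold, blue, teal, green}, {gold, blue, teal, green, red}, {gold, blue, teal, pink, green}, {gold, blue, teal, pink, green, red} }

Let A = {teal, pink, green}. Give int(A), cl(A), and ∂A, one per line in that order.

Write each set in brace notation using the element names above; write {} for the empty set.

int(A) = {teal}
cl(A)  = {gold, teal, pink, green, red}
∂A     = {gold, pink, green, red}

open subsets of A: {}, {teal}; so int(A) = {teal}
closure: X∖int(X∖A) = X∖{blue} = {gold, teal, pink, green, red}
∂A = {gold, teal, pink, green, red} minus {teal} = {gold, pink, green, red}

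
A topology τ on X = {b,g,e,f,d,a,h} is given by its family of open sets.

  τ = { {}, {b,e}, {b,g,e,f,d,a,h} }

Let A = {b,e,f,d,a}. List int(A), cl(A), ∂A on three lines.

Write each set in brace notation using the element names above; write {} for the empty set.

int(A) = {b,e}
cl(A)  = {b,g,e,f,d,a,h}
∂A     = {g,f,d,a,h}

open subsets of A: {}, {b,e}; so int(A) = {b,e}
closure: X∖int(X∖A) = X∖{} = {b,g,e,f,d,a,h}
∂A = {b,g,e,f,d,a,h} minus {b,e} = {g,f,d,a,h}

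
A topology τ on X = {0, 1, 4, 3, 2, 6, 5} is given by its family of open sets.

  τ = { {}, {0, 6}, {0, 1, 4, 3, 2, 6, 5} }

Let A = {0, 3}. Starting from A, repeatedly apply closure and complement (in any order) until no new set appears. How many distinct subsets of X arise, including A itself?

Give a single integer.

4

X∖A={1, 4, 2, 6, 5}, int(X∖A)={}, hence cl(A)={0, 1, 4, 3, 2, 6, 5}
Orbit (k=closure, c=complement):
  1. A     = {0, 3}
  2. kA    = {0, 1, 4, 3, 2, 6, 5}
  3. cA    = {1, 4, 2, 6, 5}
  4. ckA   = {}
(closed under both — stop)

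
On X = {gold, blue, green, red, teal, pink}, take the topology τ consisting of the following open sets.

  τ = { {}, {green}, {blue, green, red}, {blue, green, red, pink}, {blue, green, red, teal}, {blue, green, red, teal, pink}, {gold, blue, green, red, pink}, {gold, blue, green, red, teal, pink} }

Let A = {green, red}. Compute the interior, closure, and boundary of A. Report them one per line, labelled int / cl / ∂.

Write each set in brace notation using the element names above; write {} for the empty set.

int(A) = {green}
cl(A)  = {gold, blue, green, red, teal, pink}
∂A     = {gold, blue, red, teal, pink}

opens ⊆ A: {}, {green}; union → int = {green}
complement {gold, blue, teal, pink}; its interior {}; cl(A) = X∖{} = {gold, blue, green, red, teal, pink}
boundary = {gold, blue, green, red, teal, pink} ∖ {green} = {gold, blue, red, teal, pink}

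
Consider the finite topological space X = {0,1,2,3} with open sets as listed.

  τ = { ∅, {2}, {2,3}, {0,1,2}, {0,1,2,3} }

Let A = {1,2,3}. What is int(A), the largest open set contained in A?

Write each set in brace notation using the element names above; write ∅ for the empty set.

{2,3}

opens ⊆ A: ∅, {2}, {2,3}; union → int = {2,3}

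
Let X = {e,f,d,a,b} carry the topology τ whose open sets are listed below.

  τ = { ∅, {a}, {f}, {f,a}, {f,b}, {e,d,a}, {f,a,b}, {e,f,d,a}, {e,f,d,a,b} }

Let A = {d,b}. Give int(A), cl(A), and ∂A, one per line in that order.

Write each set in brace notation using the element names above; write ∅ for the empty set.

int(A) = ∅
cl(A)  = {e,d,b}
∂A     = {e,d,b}

open subsets of A: ∅; so int(A) = ∅
closure: X∖int(X∖A) = X∖{f,a} = {e,d,b}
∂A = {e,d,b} minus ∅ = {e,d,b}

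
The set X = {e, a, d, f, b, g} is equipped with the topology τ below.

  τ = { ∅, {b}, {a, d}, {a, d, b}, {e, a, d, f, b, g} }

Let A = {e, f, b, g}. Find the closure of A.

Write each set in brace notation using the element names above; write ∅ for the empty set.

closure: X∖int(X∖A) = X∖{a, d} = {e, f, b, g}

{e, f, b, g}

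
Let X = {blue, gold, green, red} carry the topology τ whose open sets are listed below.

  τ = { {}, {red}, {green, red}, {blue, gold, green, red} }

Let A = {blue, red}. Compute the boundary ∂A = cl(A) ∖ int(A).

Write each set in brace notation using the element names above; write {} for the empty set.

U open, U⊆A: {}, {red}. int(A) = ⋃ = {red}
X∖A={gold, green}, int(X∖A)={}, hence cl(A)={blue, gold, green, red}
∂A: remove int from cl → {blue, gold, green}

{blue, gold, green}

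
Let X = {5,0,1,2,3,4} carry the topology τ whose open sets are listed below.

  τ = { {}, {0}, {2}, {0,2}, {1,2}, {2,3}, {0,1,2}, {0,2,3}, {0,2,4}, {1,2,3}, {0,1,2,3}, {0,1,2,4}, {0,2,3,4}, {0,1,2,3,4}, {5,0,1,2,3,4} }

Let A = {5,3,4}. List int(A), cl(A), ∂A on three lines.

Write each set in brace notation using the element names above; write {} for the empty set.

U open, U⊆A: {}. int(A) = ⋃ = {}
X∖A={0,1,2}, int(X∖A)={0,1,2}, hence cl(A)={5,3,4}
∂A: remove int from cl → {5,3,4}

int(A) = {}
cl(A)  = {5,3,4}
∂A     = {5,3,4}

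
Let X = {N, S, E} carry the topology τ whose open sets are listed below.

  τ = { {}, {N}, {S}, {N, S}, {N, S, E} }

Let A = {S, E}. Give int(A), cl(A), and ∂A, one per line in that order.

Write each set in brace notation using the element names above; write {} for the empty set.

interior: largest open inside A is {S} (from {}, {S})
cl via duality: int({N}) = {N}, so X∖{N} = {S, E}
cl∖int = {E}

int(A) = {S}
cl(A)  = {S, E}
∂A     = {E}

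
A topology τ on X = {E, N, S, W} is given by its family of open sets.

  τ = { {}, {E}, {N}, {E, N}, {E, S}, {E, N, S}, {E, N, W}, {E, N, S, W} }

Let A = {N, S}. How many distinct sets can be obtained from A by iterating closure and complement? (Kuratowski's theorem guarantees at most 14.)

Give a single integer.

closure: X∖int(X∖A) = X∖{E} = {N, S, W}
Let k=closure and c=complement:
  1. A     = {N, S}
  2. kA    = {N, S, W}
  3. cA    = {E, W}
  4. ckA   = {E}
  5. kcA   = {E, S, W}
  6. ckcA  = {N}
  7. kckcA = {N, W}
  8. ckckcA = {E, S}
— saturated at 8

8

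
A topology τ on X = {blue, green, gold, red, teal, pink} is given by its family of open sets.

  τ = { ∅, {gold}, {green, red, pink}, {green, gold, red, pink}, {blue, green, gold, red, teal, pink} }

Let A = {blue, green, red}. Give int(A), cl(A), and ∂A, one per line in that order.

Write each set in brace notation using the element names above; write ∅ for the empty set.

int(A) = ∅
cl(A)  = {blue, green, red, teal, pink}
∂A     = {blue, green, red, teal, pink}

opens ⊆ A: ∅; union → int = ∅
complement {gold, teal, pink}; its interior {gold}; cl(A) = X∖{gold} = {blue, green, red, teal, pink}
boundary = {blue, green, red, teal, pink} ∖ ∅ = {blue, green, red, teal, pink}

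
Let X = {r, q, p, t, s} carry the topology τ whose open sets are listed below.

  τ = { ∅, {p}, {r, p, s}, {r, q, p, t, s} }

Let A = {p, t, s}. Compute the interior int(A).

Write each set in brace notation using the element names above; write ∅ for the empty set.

U open, U⊆A: ∅, {p}. int(A) = ⋃ = {p}

{p}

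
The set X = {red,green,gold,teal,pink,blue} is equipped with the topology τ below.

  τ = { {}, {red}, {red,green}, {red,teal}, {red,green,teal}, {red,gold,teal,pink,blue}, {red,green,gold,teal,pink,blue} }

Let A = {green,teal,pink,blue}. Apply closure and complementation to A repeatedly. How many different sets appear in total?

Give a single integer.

cl via duality: int({red,gold}) = {red}, so X∖{red} = {green,gold,teal,pink,blue}
Write k for closure, c for complement:
  1. A     = {green,teal,pink,blue}
  2. kA    = {green,gold,teal,pink,blue}
  3. cA    = {red,gold}
  4. ckA   = {red}
  5. kcA   = {red,green,gold,teal,pink,blue}
  6. ckcA  = {}
applying k or c yields no new set

6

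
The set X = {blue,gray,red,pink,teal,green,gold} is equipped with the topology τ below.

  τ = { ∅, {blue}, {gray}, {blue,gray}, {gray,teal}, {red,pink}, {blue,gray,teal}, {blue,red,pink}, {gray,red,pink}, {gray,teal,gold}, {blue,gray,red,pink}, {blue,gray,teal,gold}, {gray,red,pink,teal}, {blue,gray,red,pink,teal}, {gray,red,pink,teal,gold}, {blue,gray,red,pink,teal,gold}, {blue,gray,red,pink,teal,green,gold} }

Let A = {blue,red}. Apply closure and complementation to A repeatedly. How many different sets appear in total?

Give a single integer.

10

cl via duality: int({gray,pink,teal,green,gold}) = {gray,teal,gold}, so X∖{gray,teal,gold} = {blue,red,pink,green}
Write k for closure, c for complement:
  1. A     = {blue,red}
  2. kA    = {blue,red,pink,green}
  3. cA    = {gray,pink,teal,green,gold}
  4. ckA   = {gray,teal,gold}
  5. kcA   = {gray,red,pink,teal,green,gold}
  6. kckA  = {gray,teal,green,gold}
  7. ckcA  = {blue}
  8. ckckA = {blue,red,pink}
  9. kckcA = {blue,green}
  10. ckckcA = {gray,red,pink,teal,gold}
applying k or c yields no new set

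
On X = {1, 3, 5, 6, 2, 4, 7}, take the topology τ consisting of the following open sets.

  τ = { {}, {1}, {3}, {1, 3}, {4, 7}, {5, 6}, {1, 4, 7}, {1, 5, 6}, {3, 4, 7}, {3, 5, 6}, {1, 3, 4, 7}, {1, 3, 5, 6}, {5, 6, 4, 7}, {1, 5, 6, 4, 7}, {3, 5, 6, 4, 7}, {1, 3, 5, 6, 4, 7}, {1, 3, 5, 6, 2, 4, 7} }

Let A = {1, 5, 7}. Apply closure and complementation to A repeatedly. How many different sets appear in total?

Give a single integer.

closure: X∖int(X∖A) = X∖{3} = {1, 5, 6, 2, 4, 7}
Let k=closure and c=complement:
  1. A     = {1, 5, 7}
  2. kA    = {1, 5, 6, 2, 4, 7}
  3. cA    = {3, 6, 2, 4}
  4. ckA   = {3}
  5. kcA   = {3, 5, 6, 2, 4, 7}
  6. kckA  = {3, 2}
  7. ckcA  = {1}
  8. ckckA = {1, 5, 6, 4, 7}
  9. kckcA = {1, 2}
  10. ckckcA = {3, 5, 6, 4, 7}
— saturated at 10

10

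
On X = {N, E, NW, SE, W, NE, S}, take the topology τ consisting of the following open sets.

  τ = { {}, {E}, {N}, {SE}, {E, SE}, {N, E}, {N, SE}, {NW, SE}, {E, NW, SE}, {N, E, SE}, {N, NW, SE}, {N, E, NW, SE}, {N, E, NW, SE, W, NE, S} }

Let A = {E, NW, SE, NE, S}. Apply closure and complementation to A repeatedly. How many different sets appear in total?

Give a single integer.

6

X∖A={N, W}, int(X∖A)={N}, hence cl(A)={E, NW, SE, W, NE, S}
Orbit (k=closure, c=complement):
  1. A     = {E, NW, SE, NE, S}
  2. kA    = {E, NW, SE, W, NE, S}
  3. cA    = {N, W}
  4. ckA   = {N}
  5. kcA   = {N, W, NE, S}
  6. ckcA  = {E, NW, SE}
(closed under both — stop)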